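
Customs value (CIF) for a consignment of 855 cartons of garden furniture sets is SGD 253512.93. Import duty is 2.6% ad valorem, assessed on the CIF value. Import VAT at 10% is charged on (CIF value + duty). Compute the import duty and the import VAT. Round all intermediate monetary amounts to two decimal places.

Import duty = 253512.93 × 2.6% = 6591.34
VAT base = CIF + duty = 253512.93 + 6591.34 = 260104.27
Import VAT = 260104.27 × 10% = 26010.43

Import duty: SGD 6591.34; import VAT: SGD 26010.43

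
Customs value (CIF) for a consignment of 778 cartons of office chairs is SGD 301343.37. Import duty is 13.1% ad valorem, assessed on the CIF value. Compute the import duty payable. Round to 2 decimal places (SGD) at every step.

Import duty = 301343.37 × 13.1% = 39475.98

Import duty: SGD 39475.98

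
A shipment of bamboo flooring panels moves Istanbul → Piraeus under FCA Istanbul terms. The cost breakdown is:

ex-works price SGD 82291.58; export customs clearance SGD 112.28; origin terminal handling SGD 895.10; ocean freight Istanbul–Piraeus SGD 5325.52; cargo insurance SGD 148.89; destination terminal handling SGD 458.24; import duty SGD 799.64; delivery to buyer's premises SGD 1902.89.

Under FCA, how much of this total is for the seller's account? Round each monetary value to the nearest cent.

Seller's account: SGD 82403.86

FCA: the seller delivers export-cleared goods to the carrier; the buyer bears costs from that point.
Seller's account: goods 82291.58 + export clearance 112.28 = 82403.86
Buyer's account: origin terminal 895.10 + freight 5325.52 + insurance 148.89 + destination terminal 458.24 + duty 799.64 + delivery 1902.89 = 9530.28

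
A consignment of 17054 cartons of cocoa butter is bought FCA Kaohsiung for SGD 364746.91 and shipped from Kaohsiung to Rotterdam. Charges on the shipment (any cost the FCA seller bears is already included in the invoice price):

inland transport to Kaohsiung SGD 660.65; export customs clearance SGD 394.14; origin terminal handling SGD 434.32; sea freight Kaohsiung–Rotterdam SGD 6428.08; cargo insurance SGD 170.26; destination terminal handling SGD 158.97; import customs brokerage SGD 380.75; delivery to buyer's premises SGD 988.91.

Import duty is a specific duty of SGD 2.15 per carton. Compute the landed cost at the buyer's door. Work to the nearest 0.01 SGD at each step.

Total landed cost: SGD 409974.30

FCA: the seller delivers export-cleared goods to the carrier; the buyer bears costs from that point.
Already in the invoice (seller's account under FCA): inland to port, export clearance — exclude.
CIF value = FCA price + origin terminal + freight + insurance = 364746.91 + 434.32 + 6428.08 + 170.26 = 371779.57
Import duty = 17054 × 2.15 = 36666.10
Buyer bears: origin terminal 434.32 + freight 6428.08 + insurance 170.26 + destination terminal 158.97 + brokerage 380.75 + delivery 988.91 + duty 36666.10 = 45227.39
Landed cost = invoice 364746.91 + 45227.39 = 409974.30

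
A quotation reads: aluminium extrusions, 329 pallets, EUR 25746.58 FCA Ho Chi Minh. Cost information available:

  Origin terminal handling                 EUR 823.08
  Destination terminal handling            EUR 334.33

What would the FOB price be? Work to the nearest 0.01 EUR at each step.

FOB price: EUR 26569.66

Not relevant to the conversion: destination terminal — on the buyer under both terms; not part of either seller's price.
From FCA to FOB, the seller additionally bears: origin terminal.
FOB price = 25746.58 + 823.08 = 26569.66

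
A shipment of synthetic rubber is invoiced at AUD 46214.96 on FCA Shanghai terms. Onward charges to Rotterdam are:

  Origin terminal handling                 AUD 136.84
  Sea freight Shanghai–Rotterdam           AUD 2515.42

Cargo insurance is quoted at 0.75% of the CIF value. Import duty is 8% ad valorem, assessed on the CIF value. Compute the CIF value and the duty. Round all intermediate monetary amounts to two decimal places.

CIF value: AUD 49236.49; import duty: AUD 3938.92

Let C be the CIF value. C = FCA price + pre-shipment costs + freight + 0.75% × C
C − 0.75% × C = 46214.96 + 136.84 + 2515.42
0.9925 × C = 48867.22
C = 48867.22 / 0.9925 = 49236.49
Insurance premium = 0.75% × 49236.49 = 369.27
Import duty = 49236.49 × 8% = 3938.92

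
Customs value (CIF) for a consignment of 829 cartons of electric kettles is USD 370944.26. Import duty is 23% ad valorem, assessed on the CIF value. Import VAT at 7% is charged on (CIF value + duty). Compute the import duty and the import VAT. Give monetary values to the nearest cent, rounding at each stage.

Import duty: USD 85317.18; import VAT: USD 31938.30

Import duty = 370944.26 × 23% = 85317.18
VAT base = CIF + duty = 370944.26 + 85317.18 = 456261.44
Import VAT = 456261.44 × 7% = 31938.30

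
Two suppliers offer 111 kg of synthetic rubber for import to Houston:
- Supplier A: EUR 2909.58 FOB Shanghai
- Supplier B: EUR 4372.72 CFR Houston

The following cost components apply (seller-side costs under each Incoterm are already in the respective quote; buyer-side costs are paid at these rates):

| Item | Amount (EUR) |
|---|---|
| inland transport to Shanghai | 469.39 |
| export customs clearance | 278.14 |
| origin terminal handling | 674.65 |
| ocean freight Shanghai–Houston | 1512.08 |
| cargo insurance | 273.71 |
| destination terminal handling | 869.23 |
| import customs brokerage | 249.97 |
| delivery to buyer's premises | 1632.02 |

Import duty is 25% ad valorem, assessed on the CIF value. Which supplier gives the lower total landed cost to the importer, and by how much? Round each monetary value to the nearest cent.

Supplier A (FOB):
CIF value = FOB price + freight + insurance = 2909.58 + 1512.08 + 273.71 = 4695.37
Import duty = 4695.37 × 25% = 1173.84
Buyer bears (A): 1512.08 + 273.71 + 869.23 + 249.97 + 1632.02 = 4537.01
Landed cost (A) = invoice 2909.58 + 4537.01 + duty 1173.84 = 8620.43
Supplier B (CFR):
CIF value = CFR price + insurance = 4372.72 + 273.71 = 4646.43
Import duty = 4646.43 × 25% = 1161.61
Buyer bears (B): 273.71 + 869.23 + 249.97 + 1632.02 = 3024.93
Landed cost (B) = invoice 4372.72 + 3024.93 + duty 1161.61 = 8559.26
Difference = |8620.43 − 8559.26| = 61.17

Supplier B is cheaper by EUR 61.17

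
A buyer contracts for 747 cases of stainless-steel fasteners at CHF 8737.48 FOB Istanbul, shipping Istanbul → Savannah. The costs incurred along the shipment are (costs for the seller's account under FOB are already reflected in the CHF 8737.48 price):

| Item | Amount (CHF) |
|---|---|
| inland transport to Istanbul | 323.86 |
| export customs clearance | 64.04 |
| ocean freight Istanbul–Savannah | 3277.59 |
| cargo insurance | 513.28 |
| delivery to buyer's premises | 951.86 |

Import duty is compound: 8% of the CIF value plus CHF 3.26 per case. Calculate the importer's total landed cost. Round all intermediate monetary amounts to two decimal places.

FOB: the seller bears costs until goods are on board at the origin port; the buyer bears freight, insurance and all costs thereafter.
Already in the invoice (seller's account under FOB): inland to port, export clearance — exclude.
CIF value = FOB price + freight + insurance = 8737.48 + 3277.59 + 513.28 = 12528.35
Ad valorem component: 12528.35 × 8% = 1002.27
Specific component: 747 × 3.26 = 2435.22
Import duty = 1002.27 + 2435.22 = 3437.49
Buyer bears: freight 3277.59 + insurance 513.28 + delivery 951.86 + duty 3437.49 = 8180.22
Landed cost = invoice 8737.48 + 8180.22 = 16917.70

Total landed cost: CHF 16917.70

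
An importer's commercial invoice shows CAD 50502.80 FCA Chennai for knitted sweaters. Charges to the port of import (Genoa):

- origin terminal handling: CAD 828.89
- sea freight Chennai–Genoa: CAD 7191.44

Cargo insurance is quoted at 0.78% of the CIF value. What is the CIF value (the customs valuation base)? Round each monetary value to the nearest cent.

CIF value: CAD 58983.20

Let C be the CIF value. C = FCA price + pre-shipment costs + freight + 0.78% × C
C − 0.78% × C = 50502.80 + 828.89 + 7191.44
0.9922 × C = 58523.13
C = 58523.13 / 0.9922 = 58983.20
Insurance premium = 0.78% × 58983.20 = 460.07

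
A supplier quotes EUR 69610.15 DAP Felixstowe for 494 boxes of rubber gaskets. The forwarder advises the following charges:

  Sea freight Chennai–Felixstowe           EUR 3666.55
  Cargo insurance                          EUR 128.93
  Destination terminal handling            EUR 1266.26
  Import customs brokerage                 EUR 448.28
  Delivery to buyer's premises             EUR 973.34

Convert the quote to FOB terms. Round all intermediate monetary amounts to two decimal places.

Not relevant to the conversion: brokerage — on the buyer under both terms; not part of either seller's price.
From DAP to FOB, the seller no longer bears: freight, insurance, destination terminal, delivery.
FOB price = 69610.15 − 3666.55 − 128.93 − 1266.26 − 973.34 = 63575.07

FOB price: EUR 63575.07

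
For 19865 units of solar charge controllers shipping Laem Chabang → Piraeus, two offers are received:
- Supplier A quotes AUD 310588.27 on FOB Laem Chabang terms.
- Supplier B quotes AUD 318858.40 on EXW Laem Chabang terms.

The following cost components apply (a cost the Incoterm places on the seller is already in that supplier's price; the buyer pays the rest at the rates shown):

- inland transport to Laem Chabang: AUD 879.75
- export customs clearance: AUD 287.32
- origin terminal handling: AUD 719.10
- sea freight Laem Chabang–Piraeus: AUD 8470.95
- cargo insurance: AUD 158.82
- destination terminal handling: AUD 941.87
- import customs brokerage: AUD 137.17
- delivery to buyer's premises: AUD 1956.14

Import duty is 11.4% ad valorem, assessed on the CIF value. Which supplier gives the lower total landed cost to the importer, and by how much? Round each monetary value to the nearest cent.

Supplier A (FOB):
CIF value = FOB price + freight + insurance = 310588.27 + 8470.95 + 158.82 = 319218.04
Import duty = 319218.04 × 11.4% = 36390.86
Buyer bears (A): 8470.95 + 158.82 + 941.87 + 137.17 + 1956.14 = 11664.95
Landed cost (A) = invoice 310588.27 + 11664.95 + duty 36390.86 = 358644.08
Supplier B (EXW):
CIF value = EXW price + inland to port + export clearance + origin terminal + freight + insurance = 318858.40 + 879.75 + 287.32 + 719.10 + 8470.95 + 158.82 = 329374.34
Import duty = 329374.34 × 11.4% = 37548.67
Buyer bears (B): 879.75 + 287.32 + 719.10 + 8470.95 + 158.82 + 941.87 + 137.17 + 1956.14 = 13551.12
Landed cost (B) = invoice 318858.40 + 13551.12 + duty 37548.67 = 369958.19
Difference = |358644.08 − 369958.19| = 11314.11

Supplier A is cheaper by AUD 11314.11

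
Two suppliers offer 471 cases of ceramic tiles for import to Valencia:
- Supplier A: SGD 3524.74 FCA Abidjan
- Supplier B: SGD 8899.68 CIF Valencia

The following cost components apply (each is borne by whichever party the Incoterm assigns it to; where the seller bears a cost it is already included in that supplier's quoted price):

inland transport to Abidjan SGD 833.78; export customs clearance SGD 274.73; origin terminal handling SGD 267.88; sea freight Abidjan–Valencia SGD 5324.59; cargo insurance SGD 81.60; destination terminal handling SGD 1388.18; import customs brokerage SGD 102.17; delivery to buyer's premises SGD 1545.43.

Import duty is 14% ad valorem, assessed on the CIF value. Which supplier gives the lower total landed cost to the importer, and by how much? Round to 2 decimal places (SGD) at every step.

Supplier A (FCA):
CIF value = FCA price + origin terminal + freight + insurance = 3524.74 + 267.88 + 5324.59 + 81.60 = 9198.81
Import duty = 9198.81 × 14% = 1287.83
Buyer bears (A): 267.88 + 5324.59 + 81.60 + 1388.18 + 102.17 + 1545.43 = 8709.85
Landed cost (A) = invoice 3524.74 + 8709.85 + duty 1287.83 = 13522.42
Supplier B (CIF):
The CIF price already equals the CIF value: 8899.68
Import duty = 8899.68 × 14% = 1245.96
Buyer bears (B): 1388.18 + 102.17 + 1545.43 = 3035.78
Landed cost (B) = invoice 8899.68 + 3035.78 + duty 1245.96 = 13181.42
Difference = |13522.42 − 13181.42| = 341.00

Supplier B is cheaper by SGD 341.00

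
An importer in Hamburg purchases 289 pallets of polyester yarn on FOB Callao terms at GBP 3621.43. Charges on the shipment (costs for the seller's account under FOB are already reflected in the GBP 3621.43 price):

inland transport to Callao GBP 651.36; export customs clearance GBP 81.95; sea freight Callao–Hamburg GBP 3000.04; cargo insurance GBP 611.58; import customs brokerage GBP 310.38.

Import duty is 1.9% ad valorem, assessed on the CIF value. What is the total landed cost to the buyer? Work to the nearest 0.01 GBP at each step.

Total landed cost: GBP 7680.86

FOB: the seller bears costs until goods are on board at the origin port; the buyer bears freight, insurance and all costs thereafter.
Already in the invoice (seller's account under FOB): inland to port, export clearance — exclude.
CIF value = FOB price + freight + insurance = 3621.43 + 3000.04 + 611.58 = 7233.05
Import duty = 7233.05 × 1.9% = 137.43
Buyer bears: freight 3000.04 + insurance 611.58 + brokerage 310.38 + duty 137.43 = 4059.43
Landed cost = invoice 3621.43 + 4059.43 = 7680.86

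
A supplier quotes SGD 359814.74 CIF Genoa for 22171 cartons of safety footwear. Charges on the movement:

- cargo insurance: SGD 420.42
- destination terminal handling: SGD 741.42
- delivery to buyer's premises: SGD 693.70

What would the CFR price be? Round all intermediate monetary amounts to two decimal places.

Not relevant to the conversion: destination terminal, delivery — on the buyer under both terms; not part of either seller's price.
From CIF to CFR, the seller no longer bears: insurance.
CFR price = 359814.74 − 420.42 = 359394.32

CFR price: SGD 359394.32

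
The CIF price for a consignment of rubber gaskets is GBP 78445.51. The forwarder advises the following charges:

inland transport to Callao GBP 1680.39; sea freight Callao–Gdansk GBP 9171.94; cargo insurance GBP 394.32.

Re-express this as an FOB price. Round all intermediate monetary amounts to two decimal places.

Not relevant to the conversion: inland to port — on the seller under both CIF and FOB; already in the CIF price and stays in the FOB price.
From CIF to FOB, the seller no longer bears: freight, insurance.
FOB price = 78445.51 − 9171.94 − 394.32 = 68879.25

FOB price: GBP 68879.25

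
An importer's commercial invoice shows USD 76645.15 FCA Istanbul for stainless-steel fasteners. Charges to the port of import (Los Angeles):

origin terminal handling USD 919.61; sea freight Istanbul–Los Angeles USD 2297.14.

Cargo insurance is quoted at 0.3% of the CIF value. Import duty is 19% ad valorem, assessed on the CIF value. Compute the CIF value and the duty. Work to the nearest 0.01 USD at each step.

Let C be the CIF value. C = FCA price + pre-shipment costs + freight + 0.3% × C
C − 0.3% × C = 76645.15 + 919.61 + 2297.14
0.997 × C = 79861.90
C = 79861.90 / 0.997 = 80102.21
Insurance premium = 0.3% × 80102.21 = 240.31
Import duty = 80102.21 × 19% = 15219.42

CIF value: USD 80102.21; import duty: USD 15219.42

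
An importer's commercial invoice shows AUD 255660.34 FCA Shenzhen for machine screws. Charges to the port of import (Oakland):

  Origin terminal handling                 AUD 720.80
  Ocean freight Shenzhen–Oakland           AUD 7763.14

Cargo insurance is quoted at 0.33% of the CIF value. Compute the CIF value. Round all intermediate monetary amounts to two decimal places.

Let C be the CIF value. C = FCA price + pre-shipment costs + freight + 0.33% × C
C − 0.33% × C = 255660.34 + 720.80 + 7763.14
0.9967 × C = 264144.28
C = 264144.28 / 0.9967 = 265018.84
Insurance premium = 0.33% × 265018.84 = 874.56

CIF value: AUD 265018.84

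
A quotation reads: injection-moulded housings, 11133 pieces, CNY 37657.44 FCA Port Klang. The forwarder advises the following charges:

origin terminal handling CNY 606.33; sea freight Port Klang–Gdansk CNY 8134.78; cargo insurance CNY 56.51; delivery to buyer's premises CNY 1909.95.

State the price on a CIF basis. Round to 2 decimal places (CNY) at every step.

CIF price: CNY 46455.06

Not relevant to the conversion: delivery — on the buyer under both terms; not part of either seller's price.
From FCA to CIF, the seller additionally bears: origin terminal, freight, insurance.
CIF price = 37657.44 + 606.33 + 8134.78 + 56.51 = 46455.06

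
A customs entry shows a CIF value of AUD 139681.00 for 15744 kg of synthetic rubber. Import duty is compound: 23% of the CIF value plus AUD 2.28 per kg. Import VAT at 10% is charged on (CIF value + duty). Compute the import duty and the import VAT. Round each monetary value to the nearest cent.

Import duty: AUD 68022.95; import VAT: AUD 20770.40

Ad valorem component: 139681.00 × 23% = 32126.63
Specific component: 15744 × 2.28 = 35896.32
Import duty = 32126.63 + 35896.32 = 68022.95
VAT base = CIF + duty = 139681.00 + 68022.95 = 207703.95
Import VAT = 207703.95 × 10% = 20770.40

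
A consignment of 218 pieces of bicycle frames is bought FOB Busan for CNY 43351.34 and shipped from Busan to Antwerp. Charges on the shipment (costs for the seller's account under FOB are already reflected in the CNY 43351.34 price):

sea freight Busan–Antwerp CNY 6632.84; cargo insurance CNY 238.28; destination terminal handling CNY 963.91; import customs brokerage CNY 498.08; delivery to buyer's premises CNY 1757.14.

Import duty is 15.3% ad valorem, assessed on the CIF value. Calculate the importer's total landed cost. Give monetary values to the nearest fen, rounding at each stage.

FOB: the seller bears costs until goods are on board at the origin port; the buyer bears freight, insurance and all costs thereafter.
CIF value = FOB price + freight + insurance = 43351.34 + 6632.84 + 238.28 = 50222.46
Import duty = 50222.46 × 15.3% = 7684.04
Buyer bears: freight 6632.84 + insurance 238.28 + destination terminal 963.91 + brokerage 498.08 + delivery 1757.14 + duty 7684.04 = 17774.29
Landed cost = invoice 43351.34 + 17774.29 = 61125.63

Total landed cost: CNY 61125.63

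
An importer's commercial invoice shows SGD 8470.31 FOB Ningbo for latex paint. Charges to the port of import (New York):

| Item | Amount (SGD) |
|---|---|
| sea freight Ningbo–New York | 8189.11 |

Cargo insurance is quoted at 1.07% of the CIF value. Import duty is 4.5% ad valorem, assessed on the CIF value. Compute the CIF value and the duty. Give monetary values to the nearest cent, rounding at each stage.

Let C be the CIF value. C = FOB price + freight + 1.07% × C
C − 1.07% × C = 8470.31 + 8189.11
0.9893 × C = 16659.42
C = 16659.42 / 0.9893 = 16839.60
Insurance premium = 1.07% × 16839.60 = 180.18
Import duty = 16839.60 × 4.5% = 757.78

CIF value: SGD 16839.60; import duty: SGD 757.78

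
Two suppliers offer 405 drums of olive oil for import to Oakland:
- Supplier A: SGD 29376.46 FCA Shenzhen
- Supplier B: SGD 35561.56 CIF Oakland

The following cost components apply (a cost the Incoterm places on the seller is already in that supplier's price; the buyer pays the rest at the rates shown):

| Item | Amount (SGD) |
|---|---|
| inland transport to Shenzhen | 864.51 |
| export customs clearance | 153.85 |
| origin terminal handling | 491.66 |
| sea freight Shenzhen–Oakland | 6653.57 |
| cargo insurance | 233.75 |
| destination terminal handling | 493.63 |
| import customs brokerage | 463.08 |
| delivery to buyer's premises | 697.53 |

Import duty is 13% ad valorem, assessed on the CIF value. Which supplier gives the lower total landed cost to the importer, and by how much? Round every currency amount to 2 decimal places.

Supplier B is cheaper by SGD 1349.09

Supplier A (FCA):
CIF value = FCA price + origin terminal + freight + insurance = 29376.46 + 491.66 + 6653.57 + 233.75 = 36755.44
Import duty = 36755.44 × 13% = 4778.21
Buyer bears (A): 491.66 + 6653.57 + 233.75 + 493.63 + 463.08 + 697.53 = 9033.22
Landed cost (A) = invoice 29376.46 + 9033.22 + duty 4778.21 = 43187.89
Supplier B (CIF):
The CIF price already equals the CIF value: 35561.56
Import duty = 35561.56 × 13% = 4623.00
Buyer bears (B): 493.63 + 463.08 + 697.53 = 1654.24
Landed cost (B) = invoice 35561.56 + 1654.24 + duty 4623.00 = 41838.80
Difference = |43187.89 − 41838.80| = 1349.09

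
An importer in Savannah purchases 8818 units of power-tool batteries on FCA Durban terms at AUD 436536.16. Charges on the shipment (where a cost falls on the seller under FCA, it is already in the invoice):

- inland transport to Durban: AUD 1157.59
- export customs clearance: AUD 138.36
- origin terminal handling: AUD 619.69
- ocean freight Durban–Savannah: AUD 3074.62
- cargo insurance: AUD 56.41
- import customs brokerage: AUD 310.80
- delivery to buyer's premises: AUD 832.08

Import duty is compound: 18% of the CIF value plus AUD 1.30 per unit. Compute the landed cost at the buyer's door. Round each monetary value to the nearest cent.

Total landed cost: AUD 532144.80

FCA: the seller delivers export-cleared goods to the carrier; the buyer bears costs from that point.
Already in the invoice (seller's account under FCA): inland to port, export clearance — exclude.
CIF value = FCA price + origin terminal + freight + insurance = 436536.16 + 619.69 + 3074.62 + 56.41 = 440286.88
Ad valorem component: 440286.88 × 18% = 79251.64
Specific component: 8818 × 1.30 = 11463.40
Import duty = 79251.64 + 11463.40 = 90715.04
Buyer bears: origin terminal 619.69 + freight 3074.62 + insurance 56.41 + brokerage 310.80 + delivery 832.08 + duty 90715.04 = 95608.64
Landed cost = invoice 436536.16 + 95608.64 = 532144.80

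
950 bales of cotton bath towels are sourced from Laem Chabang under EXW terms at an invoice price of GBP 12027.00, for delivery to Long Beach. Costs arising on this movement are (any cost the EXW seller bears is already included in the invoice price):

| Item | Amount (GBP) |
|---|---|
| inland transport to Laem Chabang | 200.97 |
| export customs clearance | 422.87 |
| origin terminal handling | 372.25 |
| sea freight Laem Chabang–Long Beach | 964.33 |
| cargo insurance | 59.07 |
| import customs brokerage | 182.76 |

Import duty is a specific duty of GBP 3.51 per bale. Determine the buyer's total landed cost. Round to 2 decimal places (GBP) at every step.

EXW: the seller makes goods available at their premises; the buyer bears all onward costs.
CIF value = EXW price + inland to port + export clearance + origin terminal + freight + insurance = 12027.00 + 200.97 + 422.87 + 372.25 + 964.33 + 59.07 = 14046.49
Import duty = 950 × 3.51 = 3334.50
Buyer bears: inland to port 200.97 + export clearance 422.87 + origin terminal 372.25 + freight 964.33 + insurance 59.07 + brokerage 182.76 + duty 3334.50 = 5536.75
Landed cost = invoice 12027.00 + 5536.75 = 17563.75

Total landed cost: GBP 17563.75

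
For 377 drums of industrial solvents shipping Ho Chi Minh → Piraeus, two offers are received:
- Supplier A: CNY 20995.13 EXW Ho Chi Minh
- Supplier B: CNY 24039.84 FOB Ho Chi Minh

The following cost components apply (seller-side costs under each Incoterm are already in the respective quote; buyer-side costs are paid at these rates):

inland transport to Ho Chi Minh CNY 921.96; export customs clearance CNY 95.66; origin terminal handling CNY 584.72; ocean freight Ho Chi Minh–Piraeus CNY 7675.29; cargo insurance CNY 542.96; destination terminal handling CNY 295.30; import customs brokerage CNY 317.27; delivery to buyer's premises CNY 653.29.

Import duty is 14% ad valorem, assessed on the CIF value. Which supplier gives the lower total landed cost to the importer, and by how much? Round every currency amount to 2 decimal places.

Supplier A is cheaper by CNY 1644.30

Supplier A (EXW):
CIF value = EXW price + inland to port + export clearance + origin terminal + freight + insurance = 20995.13 + 921.96 + 95.66 + 584.72 + 7675.29 + 542.96 = 30815.72
Import duty = 30815.72 × 14% = 4314.20
Buyer bears (A): 921.96 + 95.66 + 584.72 + 7675.29 + 542.96 + 295.30 + 317.27 + 653.29 = 11086.45
Landed cost (A) = invoice 20995.13 + 11086.45 + duty 4314.20 = 36395.78
Supplier B (FOB):
CIF value = FOB price + freight + insurance = 24039.84 + 7675.29 + 542.96 = 32258.09
Import duty = 32258.09 × 14% = 4516.13
Buyer bears (B): 7675.29 + 542.96 + 295.30 + 317.27 + 653.29 = 9484.11
Landed cost (B) = invoice 24039.84 + 9484.11 + duty 4516.13 = 38040.08
Difference = |36395.78 − 38040.08| = 1644.30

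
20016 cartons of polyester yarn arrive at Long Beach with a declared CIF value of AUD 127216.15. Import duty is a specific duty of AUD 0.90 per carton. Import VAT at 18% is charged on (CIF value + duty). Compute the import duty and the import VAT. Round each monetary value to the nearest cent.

Import duty: AUD 18014.40; import VAT: AUD 26141.50

Import duty = 20016 × 0.90 = 18014.40
VAT base = CIF + duty = 127216.15 + 18014.40 = 145230.55
Import VAT = 145230.55 × 18% = 26141.50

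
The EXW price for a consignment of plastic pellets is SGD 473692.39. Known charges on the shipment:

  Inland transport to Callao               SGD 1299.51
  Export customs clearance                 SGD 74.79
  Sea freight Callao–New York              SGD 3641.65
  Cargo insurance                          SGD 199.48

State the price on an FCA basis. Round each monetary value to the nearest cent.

FCA price: SGD 475066.69

Not relevant to the conversion: freight, insurance — on the buyer under both terms; not part of either seller's price.
From EXW to FCA, the seller additionally bears: inland to port, export clearance.
FCA price = 473692.39 + 1299.51 + 74.79 = 475066.69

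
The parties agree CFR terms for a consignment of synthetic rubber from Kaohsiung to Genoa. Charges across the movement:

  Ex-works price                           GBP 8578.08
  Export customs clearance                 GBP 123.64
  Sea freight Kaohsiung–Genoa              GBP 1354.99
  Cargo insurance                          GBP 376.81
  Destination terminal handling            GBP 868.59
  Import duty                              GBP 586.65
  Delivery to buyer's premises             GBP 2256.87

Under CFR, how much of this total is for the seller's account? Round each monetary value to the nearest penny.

Seller's account: GBP 10056.71

CFR: the seller pays costs through ocean freight to the destination port, but not insurance.
Seller's account: goods 8578.08 + export clearance 123.64 + freight 1354.99 = 10056.71
Buyer's account: insurance 376.81 + destination terminal 868.59 + duty 586.65 + delivery 2256.87 = 4088.92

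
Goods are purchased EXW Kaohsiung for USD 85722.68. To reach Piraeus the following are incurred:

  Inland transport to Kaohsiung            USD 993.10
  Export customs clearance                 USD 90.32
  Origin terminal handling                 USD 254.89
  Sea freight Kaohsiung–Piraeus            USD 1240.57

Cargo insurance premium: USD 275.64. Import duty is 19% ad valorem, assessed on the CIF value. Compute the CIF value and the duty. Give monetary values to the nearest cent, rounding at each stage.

CIF value: USD 88577.20; import duty: USD 16829.67

CIF = EXW price + pre-shipment costs + freight + insurance
CIF = 85722.68 + 993.10 + 90.32 + 254.89 + 1240.57 + 275.64 = 88577.20
Import duty = 88577.20 × 19% = 16829.67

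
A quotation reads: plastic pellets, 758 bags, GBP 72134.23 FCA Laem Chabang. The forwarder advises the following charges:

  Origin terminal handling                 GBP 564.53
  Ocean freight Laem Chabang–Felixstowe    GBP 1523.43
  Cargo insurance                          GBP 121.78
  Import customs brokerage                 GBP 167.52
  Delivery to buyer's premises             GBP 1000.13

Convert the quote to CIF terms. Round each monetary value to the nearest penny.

CIF price: GBP 74343.97

Not relevant to the conversion: brokerage, delivery — on the buyer under both terms; not part of either seller's price.
From FCA to CIF, the seller additionally bears: origin terminal, freight, insurance.
CIF price = 72134.23 + 564.53 + 1523.43 + 121.78 = 74343.97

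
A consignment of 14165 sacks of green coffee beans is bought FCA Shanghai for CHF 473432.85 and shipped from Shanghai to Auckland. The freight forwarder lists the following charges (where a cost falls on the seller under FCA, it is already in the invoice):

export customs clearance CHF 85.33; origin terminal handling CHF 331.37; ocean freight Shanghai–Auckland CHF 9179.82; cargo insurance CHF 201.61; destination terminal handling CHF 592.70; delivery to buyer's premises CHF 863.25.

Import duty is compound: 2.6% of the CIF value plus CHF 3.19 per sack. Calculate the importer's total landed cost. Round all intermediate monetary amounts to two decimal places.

Total landed cost: CHF 542349.74

FCA: the seller delivers export-cleared goods to the carrier; the buyer bears costs from that point.
Already in the invoice (seller's account under FCA): export clearance — exclude.
CIF value = FCA price + origin terminal + freight + insurance = 473432.85 + 331.37 + 9179.82 + 201.61 = 483145.65
Ad valorem component: 483145.65 × 2.6% = 12561.79
Specific component: 14165 × 3.19 = 45186.35
Import duty = 12561.79 + 45186.35 = 57748.14
Buyer bears: origin terminal 331.37 + freight 9179.82 + insurance 201.61 + destination terminal 592.70 + delivery 863.25 + duty 57748.14 = 68916.89
Landed cost = invoice 473432.85 + 68916.89 = 542349.74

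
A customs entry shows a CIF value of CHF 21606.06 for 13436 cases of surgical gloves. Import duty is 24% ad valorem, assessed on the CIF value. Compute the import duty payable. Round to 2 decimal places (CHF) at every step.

Import duty = 21606.06 × 24% = 5185.45

Import duty: CHF 5185.45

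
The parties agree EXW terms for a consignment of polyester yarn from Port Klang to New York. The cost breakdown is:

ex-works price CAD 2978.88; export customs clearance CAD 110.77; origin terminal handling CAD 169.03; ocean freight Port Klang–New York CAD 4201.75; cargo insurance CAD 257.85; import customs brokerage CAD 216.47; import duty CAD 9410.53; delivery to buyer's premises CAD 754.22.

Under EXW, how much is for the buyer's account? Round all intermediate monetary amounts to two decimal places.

Buyer's account: CAD 15120.62

EXW: the seller makes goods available at their premises; the buyer bears all onward costs.
Seller's account: goods 2978.88 = 2978.88
Buyer's account: export clearance 110.77 + origin terminal 169.03 + freight 4201.75 + insurance 257.85 + brokerage 216.47 + duty 9410.53 + delivery 754.22 = 15120.62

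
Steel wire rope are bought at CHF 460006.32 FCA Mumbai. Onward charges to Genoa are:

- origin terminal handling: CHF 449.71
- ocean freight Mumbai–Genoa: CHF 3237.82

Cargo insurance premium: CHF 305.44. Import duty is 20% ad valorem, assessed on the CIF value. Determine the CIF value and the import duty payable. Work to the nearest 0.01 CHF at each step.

CIF value: CHF 463999.29; import duty: CHF 92799.86

CIF = FCA price + pre-shipment costs + freight + insurance
CIF = 460006.32 + 449.71 + 3237.82 + 305.44 = 463999.29
Import duty = 463999.29 × 20% = 92799.86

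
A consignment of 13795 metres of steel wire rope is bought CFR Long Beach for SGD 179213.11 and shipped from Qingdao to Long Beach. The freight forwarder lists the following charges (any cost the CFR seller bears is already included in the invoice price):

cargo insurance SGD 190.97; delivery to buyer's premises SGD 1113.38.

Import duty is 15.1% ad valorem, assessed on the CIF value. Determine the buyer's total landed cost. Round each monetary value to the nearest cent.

Total landed cost: SGD 207607.48

CFR: the seller pays costs through ocean freight to the destination port, but not insurance.
CIF value = CFR price + insurance = 179213.11 + 190.97 = 179404.08
Import duty = 179404.08 × 15.1% = 27090.02
Buyer bears: insurance 190.97 + delivery 1113.38 + duty 27090.02 = 28394.37
Landed cost = invoice 179213.11 + 28394.37 = 207607.48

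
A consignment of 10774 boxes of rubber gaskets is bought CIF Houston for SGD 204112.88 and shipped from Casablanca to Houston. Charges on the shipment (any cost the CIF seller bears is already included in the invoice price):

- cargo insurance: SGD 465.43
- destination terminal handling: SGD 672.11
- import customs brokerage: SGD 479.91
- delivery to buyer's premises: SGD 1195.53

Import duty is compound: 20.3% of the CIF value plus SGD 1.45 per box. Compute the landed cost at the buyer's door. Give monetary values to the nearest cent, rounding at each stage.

CIF: the seller pays costs through ocean freight and marine insurance to the destination port.
Already in the invoice (seller's account under CIF): insurance — exclude.
The CIF price already equals the CIF value: 204112.88
Ad valorem component: 204112.88 × 20.3% = 41434.91
Specific component: 10774 × 1.45 = 15622.30
Import duty = 41434.91 + 15622.30 = 57057.21
Buyer bears: destination terminal 672.11 + brokerage 479.91 + delivery 1195.53 + duty 57057.21 = 59404.76
Landed cost = invoice 204112.88 + 59404.76 = 263517.64

Total landed cost: SGD 263517.64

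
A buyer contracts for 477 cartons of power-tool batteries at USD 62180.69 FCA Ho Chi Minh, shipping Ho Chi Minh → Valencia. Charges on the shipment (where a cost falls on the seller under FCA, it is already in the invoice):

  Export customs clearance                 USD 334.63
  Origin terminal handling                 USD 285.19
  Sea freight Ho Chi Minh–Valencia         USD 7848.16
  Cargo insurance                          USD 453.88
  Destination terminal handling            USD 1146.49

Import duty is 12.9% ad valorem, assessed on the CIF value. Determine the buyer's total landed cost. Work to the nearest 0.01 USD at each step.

Total landed cost: USD 81043.47

FCA: the seller delivers export-cleared goods to the carrier; the buyer bears costs from that point.
Already in the invoice (seller's account under FCA): export clearance — exclude.
CIF value = FCA price + origin terminal + freight + insurance = 62180.69 + 285.19 + 7848.16 + 453.88 = 70767.92
Import duty = 70767.92 × 12.9% = 9129.06
Buyer bears: origin terminal 285.19 + freight 7848.16 + insurance 453.88 + destination terminal 1146.49 + duty 9129.06 = 18862.78
Landed cost = invoice 62180.69 + 18862.78 = 81043.47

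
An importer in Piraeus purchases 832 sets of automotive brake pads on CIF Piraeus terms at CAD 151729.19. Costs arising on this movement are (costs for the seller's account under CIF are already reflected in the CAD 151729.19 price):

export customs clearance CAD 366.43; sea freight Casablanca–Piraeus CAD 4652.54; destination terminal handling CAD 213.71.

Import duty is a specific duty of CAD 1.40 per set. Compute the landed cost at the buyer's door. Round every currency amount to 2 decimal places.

Total landed cost: CAD 153107.70

CIF: the seller pays costs through ocean freight and marine insurance to the destination port.
Already in the invoice (seller's account under CIF): export clearance, freight — exclude.
The CIF price already equals the CIF value: 151729.19
Import duty = 832 × 1.40 = 1164.80
Buyer bears: destination terminal 213.71 + duty 1164.80 = 1378.51
Landed cost = invoice 151729.19 + 1378.51 = 153107.70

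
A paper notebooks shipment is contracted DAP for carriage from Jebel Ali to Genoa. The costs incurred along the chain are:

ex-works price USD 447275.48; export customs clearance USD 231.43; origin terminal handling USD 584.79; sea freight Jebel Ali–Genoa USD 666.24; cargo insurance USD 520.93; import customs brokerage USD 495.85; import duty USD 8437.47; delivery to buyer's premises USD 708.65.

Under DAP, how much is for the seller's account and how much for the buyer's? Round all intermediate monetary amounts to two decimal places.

Seller: USD 449987.52; buyer: USD 8933.32

DAP: the seller bears all costs to the named destination except import duty and clearance.
Seller's account: goods 447275.48 + export clearance 231.43 + origin terminal 584.79 + freight 666.24 + insurance 520.93 + delivery 708.65 = 449987.52
Buyer's account: brokerage 495.85 + duty 8437.47 = 8933.32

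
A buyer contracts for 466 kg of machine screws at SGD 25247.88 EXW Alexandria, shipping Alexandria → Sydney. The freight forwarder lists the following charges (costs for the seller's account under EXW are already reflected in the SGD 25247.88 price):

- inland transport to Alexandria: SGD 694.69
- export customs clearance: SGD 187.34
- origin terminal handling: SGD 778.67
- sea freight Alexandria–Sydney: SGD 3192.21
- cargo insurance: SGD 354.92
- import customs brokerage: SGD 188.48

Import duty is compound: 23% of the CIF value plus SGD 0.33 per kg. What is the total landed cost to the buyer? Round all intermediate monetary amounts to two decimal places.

EXW: the seller makes goods available at their premises; the buyer bears all onward costs.
CIF value = EXW price + inland to port + export clearance + origin terminal + freight + insurance = 25247.88 + 694.69 + 187.34 + 778.67 + 3192.21 + 354.92 = 30455.71
Ad valorem component: 30455.71 × 23% = 7004.81
Specific component: 466 × 0.33 = 153.78
Import duty = 7004.81 + 153.78 = 7158.59
Buyer bears: inland to port 694.69 + export clearance 187.34 + origin terminal 778.67 + freight 3192.21 + insurance 354.92 + brokerage 188.48 + duty 7158.59 = 12554.90
Landed cost = invoice 25247.88 + 12554.90 = 37802.78

Total landed cost: SGD 37802.78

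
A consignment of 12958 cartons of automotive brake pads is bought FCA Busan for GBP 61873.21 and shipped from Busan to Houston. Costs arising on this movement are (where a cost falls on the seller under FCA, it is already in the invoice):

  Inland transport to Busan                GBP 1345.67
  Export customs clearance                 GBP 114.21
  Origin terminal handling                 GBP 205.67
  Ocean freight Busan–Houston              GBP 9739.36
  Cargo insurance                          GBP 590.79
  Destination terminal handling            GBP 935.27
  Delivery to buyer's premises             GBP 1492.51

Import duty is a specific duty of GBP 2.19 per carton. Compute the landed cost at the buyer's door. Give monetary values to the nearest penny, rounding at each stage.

FCA: the seller delivers export-cleared goods to the carrier; the buyer bears costs from that point.
Already in the invoice (seller's account under FCA): inland to port, export clearance — exclude.
CIF value = FCA price + origin terminal + freight + insurance = 61873.21 + 205.67 + 9739.36 + 590.79 = 72409.03
Import duty = 12958 × 2.19 = 28378.02
Buyer bears: origin terminal 205.67 + freight 9739.36 + insurance 590.79 + destination terminal 935.27 + delivery 1492.51 + duty 28378.02 = 41341.62
Landed cost = invoice 61873.21 + 41341.62 = 103214.83

Total landed cost: GBP 103214.83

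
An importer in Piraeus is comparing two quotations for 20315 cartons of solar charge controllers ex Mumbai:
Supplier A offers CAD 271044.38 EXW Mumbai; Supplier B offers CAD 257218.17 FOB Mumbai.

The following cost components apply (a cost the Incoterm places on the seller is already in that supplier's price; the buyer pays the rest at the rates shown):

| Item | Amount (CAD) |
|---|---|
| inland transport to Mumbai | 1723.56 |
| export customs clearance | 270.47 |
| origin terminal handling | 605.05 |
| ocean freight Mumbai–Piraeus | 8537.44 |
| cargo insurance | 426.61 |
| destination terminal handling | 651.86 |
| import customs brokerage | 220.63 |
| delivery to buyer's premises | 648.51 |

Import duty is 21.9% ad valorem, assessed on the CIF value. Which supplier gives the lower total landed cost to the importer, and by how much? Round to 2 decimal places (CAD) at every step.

Supplier A (EXW):
CIF value = EXW price + inland to port + export clearance + origin terminal + freight + insurance = 271044.38 + 1723.56 + 270.47 + 605.05 + 8537.44 + 426.61 = 282607.51
Import duty = 282607.51 × 21.9% = 61891.04
Buyer bears (A): 1723.56 + 270.47 + 605.05 + 8537.44 + 426.61 + 651.86 + 220.63 + 648.51 = 13084.13
Landed cost (A) = invoice 271044.38 + 13084.13 + duty 61891.04 = 346019.55
Supplier B (FOB):
CIF value = FOB price + freight + insurance = 257218.17 + 8537.44 + 426.61 = 266182.22
Import duty = 266182.22 × 21.9% = 58293.91
Buyer bears (B): 8537.44 + 426.61 + 651.86 + 220.63 + 648.51 = 10485.05
Landed cost (B) = invoice 257218.17 + 10485.05 + duty 58293.91 = 325997.13
Difference = |346019.55 − 325997.13| = 20022.42

Supplier B is cheaper by CAD 20022.42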